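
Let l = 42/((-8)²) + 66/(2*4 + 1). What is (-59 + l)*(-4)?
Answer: 4897/24 ≈ 204.04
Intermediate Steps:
l = 767/96 (l = 42/64 + 66/(8 + 1) = 42*(1/64) + 66/9 = 21/32 + 66*(⅑) = 21/32 + 22/3 = 767/96 ≈ 7.9896)
(-59 + l)*(-4) = (-59 + 767/96)*(-4) = -4897/96*(-4) = 4897/24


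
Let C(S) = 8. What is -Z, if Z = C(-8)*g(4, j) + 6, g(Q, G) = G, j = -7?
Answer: 50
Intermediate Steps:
Z = -50 (Z = 8*(-7) + 6 = -56 + 6 = -50)
-Z = -1*(-50) = 50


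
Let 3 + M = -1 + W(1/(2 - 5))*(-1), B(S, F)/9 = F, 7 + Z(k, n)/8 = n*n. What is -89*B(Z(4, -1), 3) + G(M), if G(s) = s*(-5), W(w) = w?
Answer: -7154/3 ≈ -2384.7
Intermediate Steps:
Z(k, n) = -56 + 8*n² (Z(k, n) = -56 + 8*(n*n) = -56 + 8*n²)
B(S, F) = 9*F
M = -11/3 (M = -3 + (-1 - 1/(2 - 5)) = -3 + (-1 - 1/(-3)) = -3 + (-1 - ⅓*(-1)) = -3 + (-1 + ⅓) = -3 - ⅔ = -11/3 ≈ -3.6667)
G(s) = -5*s
-89*B(Z(4, -1), 3) + G(M) = -801*3 - 5*(-11/3) = -89*27 + 55/3 = -2403 + 55/3 = -7154/3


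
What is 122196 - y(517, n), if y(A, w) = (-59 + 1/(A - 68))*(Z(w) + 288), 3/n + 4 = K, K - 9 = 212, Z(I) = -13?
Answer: 62150754/449 ≈ 1.3842e+5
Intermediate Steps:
K = 221 (K = 9 + 212 = 221)
n = 3/217 (n = 3/(-4 + 221) = 3/217 ≈ 0.013825)
y(A, w) = -16225 + 275/(-68 + A) (y(A, w) = (-59 + 1/(A - 68))*(-13 + 288) = (-59 + 1/(-68 + A))*275 = -16225 + 275/(-68 + A))
122196 - y(517, n) = 122196 - 275*(4013 - 59*517)/(-68 + 517) = 122196 - 275*(4013 - 30503)/449 = 122196 - 275*(-26490)/449 = 122196 - 1*(-7284750/449) = 122196 + 7284750/449 = 62150754/449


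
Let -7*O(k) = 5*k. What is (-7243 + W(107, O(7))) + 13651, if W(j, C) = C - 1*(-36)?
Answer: 6439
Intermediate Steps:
O(k) = -5*k/7
W(j, C) = 36 + C (W(j, C) = C + 36 = 36 + C)
(-7243 + W(107, O(7))) + 13651 = (-7243 + (36 - 5/7*7)) + 13651 = (-7243 + (36 - 5)) + 13651 = (-7243 + 31) + 13651 = -7212 + 13651 = 6439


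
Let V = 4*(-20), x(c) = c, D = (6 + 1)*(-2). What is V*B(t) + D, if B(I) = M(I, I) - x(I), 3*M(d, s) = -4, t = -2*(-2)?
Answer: 1238/3 ≈ 412.67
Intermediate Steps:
t = 4
M(d, s) = -4/3 (M(d, s) = (⅓)*(-4) = -4/3)
D = -14 (D = 7*(-2) = -14)
V = -80
B(I) = -4/3 - I
V*B(t) + D = -80*(-4/3 - 1*4) - 14 = -80*(-4/3 - 4) - 14 = -80*(-16/3) - 14 = 1280/3 - 14 = 1238/3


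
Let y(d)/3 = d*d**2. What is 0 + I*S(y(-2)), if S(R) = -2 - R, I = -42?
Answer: -924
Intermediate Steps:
y(d) = 3*d**3 (y(d) = 3*(d*d**2) = 3*d**3)
0 + I*S(y(-2)) = 0 - 42*(-2 - 3*(-2)**3) = 0 - 42*(-2 - 3*(-8)) = 0 - 42*(-2 - 1*(-24)) = 0 - 42*(-2 + 24) = 0 - 42*22 = 0 - 924 = -924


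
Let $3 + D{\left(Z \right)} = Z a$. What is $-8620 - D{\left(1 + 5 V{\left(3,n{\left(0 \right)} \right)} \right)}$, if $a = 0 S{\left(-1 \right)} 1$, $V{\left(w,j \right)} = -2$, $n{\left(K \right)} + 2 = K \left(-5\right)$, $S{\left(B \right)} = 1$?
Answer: $-8617$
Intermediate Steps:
$n{\left(K \right)} = -2 - 5 K$ ($n{\left(K \right)} = -2 + K \left(-5\right) = -2 - 5 K$)
$a = 0$ ($a = 0 \cdot 1 \cdot 1 = 0 \cdot 1 = 0$)
$D{\left(Z \right)} = -3$ ($D{\left(Z \right)} = -3 + Z 0 = -3 + 0 = -3$)
$-8620 - D{\left(1 + 5 V{\left(3,n{\left(0 \right)} \right)} \right)} = -8620 - -3 = -8620 + 3 = -8617$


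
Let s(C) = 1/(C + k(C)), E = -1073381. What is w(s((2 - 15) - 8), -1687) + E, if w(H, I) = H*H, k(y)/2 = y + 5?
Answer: -3015127228/2809 ≈ -1.0734e+6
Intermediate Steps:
k(y) = 10 + 2*y (k(y) = 2*(y + 5) = 2*(5 + y) = 10 + 2*y)
s(C) = 1/(10 + 3*C) (s(C) = 1/(C + (10 + 2*C)) = 1/(10 + 3*C))
w(H, I) = H**2
w(s((2 - 15) - 8), -1687) + E = (1/(10 + 3*((2 - 15) - 8)))**2 - 1073381 = (1/(10 + 3*(-13 - 8)))**2 - 1073381 = (1/(10 + 3*(-21)))**2 - 1073381 = (1/(10 - 63))**2 - 1073381 = (1/(-53))**2 - 1073381 = (-1/53)**2 - 1073381 = 1/2809 - 1073381 = -3015127228/2809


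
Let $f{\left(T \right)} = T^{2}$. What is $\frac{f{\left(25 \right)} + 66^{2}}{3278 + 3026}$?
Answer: $\frac{4981}{6304} \approx 0.79013$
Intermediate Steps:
$\frac{f{\left(25 \right)} + 66^{2}}{3278 + 3026} = \frac{25^{2} + 66^{2}}{3278 + 3026} = \frac{625 + 4356}{6304} = 4981 \cdot \frac{1}{6304} = \frac{4981}{6304}$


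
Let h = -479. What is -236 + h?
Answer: -715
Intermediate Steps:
-236 + h = -236 - 479 = -715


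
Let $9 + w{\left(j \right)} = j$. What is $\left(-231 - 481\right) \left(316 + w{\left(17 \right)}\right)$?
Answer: $-230688$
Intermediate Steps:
$w{\left(j \right)} = -9 + j$
$\left(-231 - 481\right) \left(316 + w{\left(17 \right)}\right) = \left(-231 - 481\right) \left(316 + \left(-9 + 17\right)\right) = - 712 \left(316 + 8\right) = \left(-712\right) 324 = -230688$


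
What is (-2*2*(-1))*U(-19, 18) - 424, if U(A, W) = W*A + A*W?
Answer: -3160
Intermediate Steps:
U(A, W) = 2*A*W (U(A, W) = A*W + A*W = 2*A*W)
(-2*2*(-1))*U(-19, 18) - 424 = (-2*2*(-1))*(2*(-19)*18) - 424 = -4*(-1)*(-684) - 424 = 4*(-684) - 424 = -2736 - 424 = -3160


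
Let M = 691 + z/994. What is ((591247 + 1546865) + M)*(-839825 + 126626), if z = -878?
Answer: -758119590821748/497 ≈ -1.5254e+12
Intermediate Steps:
M = 342988/497 (M = 691 - 878/994 = 691 + (1/994)*(-878) = 691 - 439/497 = 342988/497 ≈ 690.12)
((591247 + 1546865) + M)*(-839825 + 126626) = ((591247 + 1546865) + 342988/497)*(-839825 + 126626) = (2138112 + 342988/497)*(-713199) = (1062984652/497)*(-713199) = -758119590821748/497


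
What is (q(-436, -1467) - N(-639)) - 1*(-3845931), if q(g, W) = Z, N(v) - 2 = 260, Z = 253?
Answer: 3845922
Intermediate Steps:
N(v) = 262 (N(v) = 2 + 260 = 262)
q(g, W) = 253
(q(-436, -1467) - N(-639)) - 1*(-3845931) = (253 - 1*262) - 1*(-3845931) = (253 - 262) + 3845931 = -9 + 3845931 = 3845922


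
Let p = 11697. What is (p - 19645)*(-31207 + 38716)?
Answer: -59681532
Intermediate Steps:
(p - 19645)*(-31207 + 38716) = (11697 - 19645)*(-31207 + 38716) = -7948*7509 = -59681532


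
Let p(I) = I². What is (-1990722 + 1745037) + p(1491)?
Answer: 1977396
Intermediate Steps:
(-1990722 + 1745037) + p(1491) = (-1990722 + 1745037) + 1491² = -245685 + 2223081 = 1977396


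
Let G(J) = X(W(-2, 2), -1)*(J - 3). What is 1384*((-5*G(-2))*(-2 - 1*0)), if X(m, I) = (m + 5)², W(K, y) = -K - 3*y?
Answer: -69200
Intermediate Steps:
X(m, I) = (5 + m)²
G(J) = -3 + J (G(J) = (5 + (-1*(-2) - 3*2))²*(J - 3) = (5 + (2 - 6))²*(-3 + J) = (5 - 4)²*(-3 + J) = 1²*(-3 + J) = 1*(-3 + J) = -3 + J)
1384*((-5*G(-2))*(-2 - 1*0)) = 1384*((-5*(-3 - 2))*(-2 - 1*0)) = 1384*((-5*(-5))*(-2 + 0)) = 1384*(25*(-2)) = 1384*(-50) = -69200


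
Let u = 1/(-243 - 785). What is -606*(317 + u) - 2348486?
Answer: -1305861929/514 ≈ -2.5406e+6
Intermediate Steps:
u = -1/1028 (u = 1/(-1028) = -1/1028 ≈ -0.00097276)
-606*(317 + u) - 2348486 = -606*(317 - 1/1028) - 2348486 = -606*325875/1028 - 2348486 = -98740125/514 - 2348486 = -1305861929/514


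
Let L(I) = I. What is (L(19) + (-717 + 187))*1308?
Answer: -668388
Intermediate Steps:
(L(19) + (-717 + 187))*1308 = (19 + (-717 + 187))*1308 = (19 - 530)*1308 = -511*1308 = -668388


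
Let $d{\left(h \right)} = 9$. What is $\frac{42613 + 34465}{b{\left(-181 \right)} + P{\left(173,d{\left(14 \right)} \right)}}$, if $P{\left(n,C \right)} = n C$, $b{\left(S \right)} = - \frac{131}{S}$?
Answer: $\frac{6975559}{140974} \approx 49.481$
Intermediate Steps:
$P{\left(n,C \right)} = C n$
$\frac{42613 + 34465}{b{\left(-181 \right)} + P{\left(173,d{\left(14 \right)} \right)}} = \frac{42613 + 34465}{- \frac{131}{-181} + 9 \cdot 173} = \frac{77078}{\left(-131\right) \left(- \frac{1}{181}\right) + 1557} = \frac{77078}{\frac{131}{181} + 1557} = \frac{77078}{\frac{281948}{181}} = 77078 \cdot \frac{181}{281948} = \frac{6975559}{140974}$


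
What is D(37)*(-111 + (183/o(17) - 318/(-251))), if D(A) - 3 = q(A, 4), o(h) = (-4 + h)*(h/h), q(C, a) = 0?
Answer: -936378/3263 ≈ -286.97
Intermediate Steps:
o(h) = -4 + h (o(h) = (-4 + h)*1 = -4 + h)
D(A) = 3 (D(A) = 3 + 0 = 3)
D(37)*(-111 + (183/o(17) - 318/(-251))) = 3*(-111 + (183/(-4 + 17) - 318/(-251))) = 3*(-111 + (183/13 - 318*(-1/251))) = 3*(-111 + (183*(1/13) + 318/251)) = 3*(-111 + (183/13 + 318/251)) = 3*(-111 + 50067/3263) = 3*(-312126/3263) = -936378/3263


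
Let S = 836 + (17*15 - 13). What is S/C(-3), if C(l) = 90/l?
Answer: -539/15 ≈ -35.933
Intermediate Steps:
S = 1078 (S = 836 + (255 - 13) = 836 + 242 = 1078)
S/C(-3) = 1078/((90/(-3))) = 1078/((90*(-1/3))) = 1078/(-30) = 1078*(-1/30) = -539/15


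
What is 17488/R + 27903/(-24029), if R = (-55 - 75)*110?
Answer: -204808013/85903675 ≈ -2.3842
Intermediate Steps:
R = -14300 (R = -130*110 = -14300)
17488/R + 27903/(-24029) = 17488/(-14300) + 27903/(-24029) = 17488*(-1/14300) + 27903*(-1/24029) = -4372/3575 - 27903/24029 = -204808013/85903675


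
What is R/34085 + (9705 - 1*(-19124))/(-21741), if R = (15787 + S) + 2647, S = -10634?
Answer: -162611333/148208397 ≈ -1.0972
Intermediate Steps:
R = 7800 (R = (15787 - 10634) + 2647 = 5153 + 2647 = 7800)
R/34085 + (9705 - 1*(-19124))/(-21741) = 7800/34085 + (9705 - 1*(-19124))/(-21741) = 7800*(1/34085) + (9705 + 19124)*(-1/21741) = 1560/6817 + 28829*(-1/21741) = 1560/6817 - 28829/21741 = -162611333/148208397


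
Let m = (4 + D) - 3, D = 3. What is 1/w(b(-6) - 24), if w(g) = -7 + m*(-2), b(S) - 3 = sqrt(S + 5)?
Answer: -1/15 ≈ -0.066667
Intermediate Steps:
m = 4 (m = (4 + 3) - 3 = 7 - 3 = 4)
b(S) = 3 + sqrt(5 + S) (b(S) = 3 + sqrt(S + 5) = 3 + sqrt(5 + S))
w(g) = -15 (w(g) = -7 + 4*(-2) = -7 - 8 = -15)
1/w(b(-6) - 24) = 1/(-15) = -1/15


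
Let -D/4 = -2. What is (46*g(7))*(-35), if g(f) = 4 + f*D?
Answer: -96600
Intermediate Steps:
D = 8 (D = -4*(-2) = 8)
g(f) = 4 + 8*f (g(f) = 4 + f*8 = 4 + 8*f)
(46*g(7))*(-35) = (46*(4 + 8*7))*(-35) = (46*(4 + 56))*(-35) = (46*60)*(-35) = 2760*(-35) = -96600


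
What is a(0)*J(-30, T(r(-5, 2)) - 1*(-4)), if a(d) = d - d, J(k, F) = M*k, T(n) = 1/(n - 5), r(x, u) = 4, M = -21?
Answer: 0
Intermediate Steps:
T(n) = 1/(-5 + n)
J(k, F) = -21*k
a(d) = 0
a(0)*J(-30, T(r(-5, 2)) - 1*(-4)) = 0*(-21*(-30)) = 0*630 = 0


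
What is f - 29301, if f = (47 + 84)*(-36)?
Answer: -34017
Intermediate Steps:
f = -4716 (f = 131*(-36) = -4716)
f - 29301 = -4716 - 29301 = -34017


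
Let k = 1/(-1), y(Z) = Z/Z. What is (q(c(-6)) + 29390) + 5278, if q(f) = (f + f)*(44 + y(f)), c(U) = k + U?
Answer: 34038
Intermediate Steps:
y(Z) = 1
k = -1 (k = 1*(-1) = -1)
c(U) = -1 + U
q(f) = 90*f (q(f) = (f + f)*(44 + 1) = (2*f)*45 = 90*f)
(q(c(-6)) + 29390) + 5278 = (90*(-1 - 6) + 29390) + 5278 = (90*(-7) + 29390) + 5278 = (-630 + 29390) + 5278 = 28760 + 5278 = 34038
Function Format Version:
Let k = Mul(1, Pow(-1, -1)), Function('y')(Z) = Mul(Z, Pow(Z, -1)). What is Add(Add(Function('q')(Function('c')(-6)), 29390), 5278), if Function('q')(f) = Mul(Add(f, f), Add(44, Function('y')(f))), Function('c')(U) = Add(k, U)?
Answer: 34038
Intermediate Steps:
Function('y')(Z) = 1
k = -1 (k = Mul(1, -1) = -1)
Function('c')(U) = Add(-1, U)
Function('q')(f) = Mul(90, f) (Function('q')(f) = Mul(Add(f, f), Add(44, 1)) = Mul(Mul(2, f), 45) = Mul(90, f))
Add(Add(Function('q')(Function('c')(-6)), 29390), 5278) = Add(Add(Mul(90, Add(-1, -6)), 29390), 5278) = Add(Add(Mul(90, -7), 29390), 5278) = Add(Add(-630, 29390), 5278) = Add(28760, 5278) = 34038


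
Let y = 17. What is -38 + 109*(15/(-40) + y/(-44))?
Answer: -10647/88 ≈ -120.99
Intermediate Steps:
-38 + 109*(15/(-40) + y/(-44)) = -38 + 109*(15/(-40) + 17/(-44)) = -38 + 109*(15*(-1/40) + 17*(-1/44)) = -38 + 109*(-3/8 - 17/44) = -38 + 109*(-67/88) = -38 - 7303/88 = -10647/88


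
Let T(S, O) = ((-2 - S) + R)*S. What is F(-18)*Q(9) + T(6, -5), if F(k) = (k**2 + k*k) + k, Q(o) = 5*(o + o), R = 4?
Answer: 56676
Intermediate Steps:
T(S, O) = S*(2 - S) (T(S, O) = ((-2 - S) + 4)*S = (2 - S)*S = S*(2 - S))
Q(o) = 10*o (Q(o) = 5*(2*o) = 10*o)
F(k) = k + 2*k**2 (F(k) = (k**2 + k**2) + k = 2*k**2 + k = k + 2*k**2)
F(-18)*Q(9) + T(6, -5) = (-18*(1 + 2*(-18)))*(10*9) + 6*(2 - 1*6) = -18*(1 - 36)*90 + 6*(2 - 6) = -18*(-35)*90 + 6*(-4) = 630*90 - 24 = 56700 - 24 = 56676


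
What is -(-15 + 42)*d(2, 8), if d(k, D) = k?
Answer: -54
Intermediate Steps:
-(-15 + 42)*d(2, 8) = -(-15 + 42)*2 = -27*2 = -1*54 = -54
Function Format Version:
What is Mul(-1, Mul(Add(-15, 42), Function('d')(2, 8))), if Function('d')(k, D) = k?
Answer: -54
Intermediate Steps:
Mul(-1, Mul(Add(-15, 42), Function('d')(2, 8))) = Mul(-1, Mul(Add(-15, 42), 2)) = Mul(-1, Mul(27, 2)) = Mul(-1, 54) = -54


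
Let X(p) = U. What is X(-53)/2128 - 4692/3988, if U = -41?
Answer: -2537021/2121616 ≈ -1.1958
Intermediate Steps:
X(p) = -41
X(-53)/2128 - 4692/3988 = -41/2128 - 4692/3988 = -41*1/2128 - 4692*1/3988 = -41/2128 - 1173/997 = -2537021/2121616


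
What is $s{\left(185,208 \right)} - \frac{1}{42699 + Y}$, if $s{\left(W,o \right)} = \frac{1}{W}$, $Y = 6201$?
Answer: $\frac{9743}{1809300} \approx 0.005385$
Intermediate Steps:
$s{\left(185,208 \right)} - \frac{1}{42699 + Y} = \frac{1}{185} - \frac{1}{42699 + 6201} = \frac{1}{185} - \frac{1}{48900} = \frac{9743}{1809300}$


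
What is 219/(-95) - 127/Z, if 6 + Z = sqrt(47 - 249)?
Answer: 10134/11305 + 127*I*sqrt(202)/238 ≈ 0.89642 + 7.5841*I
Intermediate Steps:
Z = -6 + I*sqrt(202) (Z = -6 + sqrt(47 - 249) = -6 + sqrt(-202) = -6 + I*sqrt(202) ≈ -6.0 + 14.213*I)
219/(-95) - 127/Z = 219/(-95) - 127/(-6 + I*sqrt(202)) = 219*(-1/95) - 127/(-6 + I*sqrt(202)) = -219/95 - 127/(-6 + I*sqrt(202))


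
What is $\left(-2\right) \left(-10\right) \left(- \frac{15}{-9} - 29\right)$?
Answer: $- \frac{1640}{3} \approx -546.67$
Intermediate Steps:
$\left(-2\right) \left(-10\right) \left(- \frac{15}{-9} - 29\right) = 20 \left(\left(-15\right) \left(- \frac{1}{9}\right) - 29\right) = 20 \left(\frac{5}{3} - 29\right) = 20 \left(- \frac{82}{3}\right) = - \frac{1640}{3}$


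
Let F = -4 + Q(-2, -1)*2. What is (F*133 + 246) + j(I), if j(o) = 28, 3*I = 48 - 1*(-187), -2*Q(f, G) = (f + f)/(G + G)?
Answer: -524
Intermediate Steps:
Q(f, G) = -f/(2*G) (Q(f, G) = -(f + f)/(2*(G + G)) = -2*f/(2*(2*G)) = -2*f*1/(2*G)/2 = -f/(2*G))
I = 235/3 (I = (48 - 1*(-187))/3 = (48 + 187)/3 = (1/3)*235 = 235/3 ≈ 78.333)
F = -6 (F = -4 - 1/2*(-2)/(-1)*2 = -4 - 1/2*(-2)*(-1)*2 = -4 - 1*2 = -4 - 2 = -6)
(F*133 + 246) + j(I) = (-6*133 + 246) + 28 = (-798 + 246) + 28 = -552 + 28 = -524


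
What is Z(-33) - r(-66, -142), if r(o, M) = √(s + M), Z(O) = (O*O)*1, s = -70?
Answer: 1089 - 2*I*√53 ≈ 1089.0 - 14.56*I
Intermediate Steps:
Z(O) = O² (Z(O) = O²*1 = O²)
r(o, M) = √(-70 + M)
Z(-33) - r(-66, -142) = (-33)² - √(-70 - 142) = 1089 - √(-212) = 1089 - 2*I*√53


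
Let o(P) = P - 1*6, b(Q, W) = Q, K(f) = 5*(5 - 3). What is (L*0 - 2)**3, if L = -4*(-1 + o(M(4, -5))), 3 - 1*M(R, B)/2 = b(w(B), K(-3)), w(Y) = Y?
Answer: -8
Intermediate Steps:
K(f) = 10 (K(f) = 5*2 = 10)
M(R, B) = 6 - 2*B
o(P) = -6 + P (o(P) = P - 6 = -6 + P)
L = -36 (L = -4*(-1 + (-6 + (6 - 2*(-5)))) = -4*(-1 + (-6 + (6 + 10))) = -4*(-1 + (-6 + 16)) = -4*(-1 + 10) = -4*9 = -36)
(L*0 - 2)**3 = (-36*0 - 2)**3 = (0 - 2)**3 = (-2)**3 = -8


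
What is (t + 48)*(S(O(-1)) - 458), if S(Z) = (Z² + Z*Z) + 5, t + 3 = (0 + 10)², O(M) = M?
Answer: -65395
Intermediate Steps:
t = 97 (t = -3 + (0 + 10)² = -3 + 10² = -3 + 100 = 97)
S(Z) = 5 + 2*Z² (S(Z) = (Z² + Z²) + 5 = 2*Z² + 5 = 5 + 2*Z²)
(t + 48)*(S(O(-1)) - 458) = (97 + 48)*((5 + 2*(-1)²) - 458) = 145*((5 + 2*1) - 458) = 145*((5 + 2) - 458) = 145*(7 - 458) = 145*(-451) = -65395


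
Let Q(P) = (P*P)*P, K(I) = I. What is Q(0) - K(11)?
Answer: -11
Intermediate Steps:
Q(P) = P³ (Q(P) = P²*P = P³)
Q(0) - K(11) = 0³ - 1*11 = 0 - 11 = -11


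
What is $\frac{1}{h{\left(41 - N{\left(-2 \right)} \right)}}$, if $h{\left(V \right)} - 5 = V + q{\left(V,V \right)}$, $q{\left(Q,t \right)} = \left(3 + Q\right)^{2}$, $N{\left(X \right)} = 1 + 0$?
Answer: $\frac{1}{1894} \approx 0.00052798$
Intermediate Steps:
$N{\left(X \right)} = 1$
$h{\left(V \right)} = 5 + V + \left(3 + V\right)^{2}$ ($h{\left(V \right)} = 5 + \left(V + \left(3 + V\right)^{2}\right) = 5 + V + \left(3 + V\right)^{2}$)
$\frac{1}{h{\left(41 - N{\left(-2 \right)} \right)}} = \frac{1}{5 + \left(41 - 1\right) + \left(3 + \left(41 - 1\right)\right)^{2}} = \frac{1}{5 + 40 + \left(3 + 40\right)^{2}} = \frac{1}{5 + 40 + 43^{2}} = \frac{1}{5 + 40 + 1849} = \frac{1}{1894}$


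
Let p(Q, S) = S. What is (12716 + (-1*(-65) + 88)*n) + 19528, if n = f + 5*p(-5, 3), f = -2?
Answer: 34233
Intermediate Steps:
n = 13 (n = -2 + 5*3 = -2 + 15 = 13)
(12716 + (-1*(-65) + 88)*n) + 19528 = (12716 + (-1*(-65) + 88)*13) + 19528 = (12716 + (65 + 88)*13) + 19528 = (12716 + 153*13) + 19528 = (12716 + 1989) + 19528 = 14705 + 19528 = 34233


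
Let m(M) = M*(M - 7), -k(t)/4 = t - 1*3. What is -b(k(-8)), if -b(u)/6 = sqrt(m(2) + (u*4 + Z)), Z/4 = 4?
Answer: 6*sqrt(182) ≈ 80.944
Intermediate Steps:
Z = 16 (Z = 4*4 = 16)
k(t) = 12 - 4*t (k(t) = -4*(t - 1*3) = -4*(t - 3) = -4*(-3 + t) = 12 - 4*t)
m(M) = M*(-7 + M)
b(u) = -6*sqrt(6 + 4*u) (b(u) = -6*sqrt(2*(-7 + 2) + (u*4 + 16)) = -6*sqrt(2*(-5) + (4*u + 16)) = -6*sqrt(-10 + (16 + 4*u)) = -6*sqrt(6 + 4*u))
-b(k(-8)) = -(-6)*sqrt(6 + 4*(12 - 4*(-8))) = -(-6)*sqrt(6 + 4*(12 + 32)) = -(-6)*sqrt(6 + 4*44) = -(-6)*sqrt(6 + 176) = -(-6)*sqrt(182) = 6*sqrt(182)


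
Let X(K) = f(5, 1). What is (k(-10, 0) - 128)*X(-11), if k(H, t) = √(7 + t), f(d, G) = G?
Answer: -128 + √7 ≈ -125.35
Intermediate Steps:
X(K) = 1
(k(-10, 0) - 128)*X(-11) = (√(7 + 0) - 128)*1 = (√7 - 128)*1 = (-128 + √7)*1 = -128 + √7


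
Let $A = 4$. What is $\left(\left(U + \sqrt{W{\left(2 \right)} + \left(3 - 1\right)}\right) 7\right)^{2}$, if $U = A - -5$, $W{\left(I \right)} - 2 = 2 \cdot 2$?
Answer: $4361 + 1764 \sqrt{2} \approx 6855.7$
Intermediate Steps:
$W{\left(I \right)} = 6$ ($W{\left(I \right)} = 2 + 2 \cdot 2 = 2 + 4 = 6$)
$U = 9$ ($U = 4 - -5 = 4 + 5 = 9$)
$\left(\left(U + \sqrt{W{\left(2 \right)} + \left(3 - 1\right)}\right) 7\right)^{2} = \left(\left(9 + \sqrt{6 + \left(3 - 1\right)}\right) 7\right)^{2} = \left(\left(9 + \sqrt{6 + 2}\right) 7\right)^{2} = \left(\left(9 + \sqrt{8}\right) 7\right)^{2} = \left(\left(9 + 2 \sqrt{2}\right) 7\right)^{2} = \left(63 + 14 \sqrt{2}\right)^{2}$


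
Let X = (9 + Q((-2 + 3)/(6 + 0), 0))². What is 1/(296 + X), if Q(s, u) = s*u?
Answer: 1/377 ≈ 0.0026525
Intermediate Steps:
X = 81 (X = (9 + ((-2 + 3)/(6 + 0))*0)² = (9 + (1/6)*0)² = (9 + (1*(⅙))*0)² = (9 + (⅙)*0)² = (9 + 0)² = 9² = 81)
1/(296 + X) = 1/(296 + 81) = 1/377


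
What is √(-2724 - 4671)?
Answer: I*√7395 ≈ 85.994*I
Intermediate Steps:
√(-2724 - 4671) = √(-7395) = I*√7395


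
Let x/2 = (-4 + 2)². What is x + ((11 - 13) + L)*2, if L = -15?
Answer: -26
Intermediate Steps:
x = 8 (x = 2*(-4 + 2)² = 2*(-2)² = 2*4 = 8)
x + ((11 - 13) + L)*2 = 8 + ((11 - 13) - 15)*2 = 8 + (-2 - 15)*2 = 8 - 17*2 = 8 - 34 = -26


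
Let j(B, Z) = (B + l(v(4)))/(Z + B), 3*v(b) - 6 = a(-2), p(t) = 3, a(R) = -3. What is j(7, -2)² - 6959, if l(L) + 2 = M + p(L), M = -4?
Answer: -173959/25 ≈ -6958.4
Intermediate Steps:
v(b) = 1 (v(b) = 2 + (⅓)*(-3) = 2 - 1 = 1)
l(L) = -3 (l(L) = -2 + (-4 + 3) = -2 - 1 = -3)
j(B, Z) = (-3 + B)/(B + Z) (j(B, Z) = (B - 3)/(Z + B) = (-3 + B)/(B + Z))
j(7, -2)² - 6959 = ((-3 + 7)/(7 - 2))² - 6959 = (4/5)² - 6959 = ((⅕)*4)² - 6959 = (⅘)² - 6959 = 16/25 - 6959 = -173959/25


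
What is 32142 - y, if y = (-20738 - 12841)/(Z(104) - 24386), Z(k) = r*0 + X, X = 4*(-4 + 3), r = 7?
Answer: 87101089/2710 ≈ 32141.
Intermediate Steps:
X = -4 (X = 4*(-1) = -4)
Z(k) = -4 (Z(k) = 7*0 - 4 = 0 - 4 = -4)
y = 3731/2710 (y = (-20738 - 12841)/(-4 - 24386) = -33579/(-24390) = -33579*(-1/24390) = 3731/2710 ≈ 1.3768)
32142 - y = 32142 - 1*3731/2710 = 32142 - 3731/2710 = 87101089/2710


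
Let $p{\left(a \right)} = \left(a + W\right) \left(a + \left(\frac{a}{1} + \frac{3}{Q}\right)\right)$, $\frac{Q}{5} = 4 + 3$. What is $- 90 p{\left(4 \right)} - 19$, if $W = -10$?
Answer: $\frac{30431}{7} \approx 4347.3$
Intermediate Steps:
$Q = 35$ ($Q = 5 \left(4 + 3\right) = 5 \cdot 7 = 35$)
$p{\left(a \right)} = \left(-10 + a\right) \left(\frac{3}{35} + 2 a\right)$ ($p{\left(a \right)} = \left(a - 10\right) \left(a + \left(\frac{a}{1} + \frac{3}{35}\right)\right) = \left(-10 + a\right) \left(a + \left(a 1 + 3 \cdot \frac{1}{35}\right)\right) = \left(-10 + a\right) \left(a + \left(a + \frac{3}{35}\right)\right) = \left(-10 + a\right) \left(a + \left(\frac{3}{35} + a\right)\right) = \left(-10 + a\right) \left(\frac{3}{35} + 2 a\right)$)
$- 90 p{\left(4 \right)} - 19 = - 90 \left(- \frac{6}{7} + 2 \cdot 4^{2} - \frac{2788}{35}\right) - 19 = - 90 \left(- \frac{6}{7} + 2 \cdot 16 - \frac{2788}{35}\right) - 19 = - 90 \left(- \frac{6}{7} + 32 - \frac{2788}{35}\right) - 19 = \left(-90\right) \left(- \frac{1698}{35}\right) - 19 = \frac{30564}{7} - 19 = \frac{30431}{7}$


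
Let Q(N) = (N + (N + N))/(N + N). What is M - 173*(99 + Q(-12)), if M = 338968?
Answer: 643163/2 ≈ 3.2158e+5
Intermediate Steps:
Q(N) = 3/2 (Q(N) = (N + 2*N)/((2*N)) = (3*N)*(1/(2*N)) = 3/2)
M - 173*(99 + Q(-12)) = 338968 - 173*(99 + 3/2) = 338968 - 173*201/2 = 338968 - 34773/2 = 643163/2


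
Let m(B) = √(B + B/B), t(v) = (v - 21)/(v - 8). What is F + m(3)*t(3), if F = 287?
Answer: 1471/5 ≈ 294.20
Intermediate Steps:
t(v) = (-21 + v)/(-8 + v)
m(B) = √(1 + B) (m(B) = √(B + 1) = √(1 + B))
F + m(3)*t(3) = 287 + √(1 + 3)*((-21 + 3)/(-8 + 3)) = 287 + √4*(-18/(-5)) = 287 + 2*(-⅕*(-18)) = 287 + 2*(18/5) = 287 + 36/5 = 1471/5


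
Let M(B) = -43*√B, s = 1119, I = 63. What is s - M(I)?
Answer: 1119 + 129*√7 ≈ 1460.3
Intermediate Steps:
s - M(I) = 1119 - (-43)*√63 = 1119 - (-43)*3*√7 = 1119 - (-129)*√7 = 1119 + 129*√7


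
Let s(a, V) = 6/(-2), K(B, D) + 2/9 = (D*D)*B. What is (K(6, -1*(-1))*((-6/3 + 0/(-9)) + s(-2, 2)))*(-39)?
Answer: 3380/3 ≈ 1126.7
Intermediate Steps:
K(B, D) = -2/9 + B*D² (K(B, D) = -2/9 + (D*D)*B = -2/9 + D²*B = -2/9 + B*D²)
s(a, V) = -3 (s(a, V) = 6*(-½) = -3)
(K(6, -1*(-1))*((-6/3 + 0/(-9)) + s(-2, 2)))*(-39) = ((-2/9 + 6*(-1*(-1))²)*((-6/3 + 0/(-9)) - 3))*(-39) = ((-2/9 + 6*1²)*((-6*⅓ + 0*(-⅑)) - 3))*(-39) = ((-2/9 + 6*1)*((-2 + 0) - 3))*(-39) = ((-2/9 + 6)*(-2 - 3))*(-39) = ((52/9)*(-5))*(-39) = -260/9*(-39) = 3380/3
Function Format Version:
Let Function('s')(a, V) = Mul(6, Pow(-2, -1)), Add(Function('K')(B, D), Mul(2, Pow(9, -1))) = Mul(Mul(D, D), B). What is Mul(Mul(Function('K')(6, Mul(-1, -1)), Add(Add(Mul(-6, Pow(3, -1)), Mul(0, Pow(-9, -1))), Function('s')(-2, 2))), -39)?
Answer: Rational(3380, 3) ≈ 1126.7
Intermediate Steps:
Function('K')(B, D) = Add(Rational(-2, 9), Mul(B, Pow(D, 2))) (Function('K')(B, D) = Add(Rational(-2, 9), Mul(Mul(D, D), B)) = Add(Rational(-2, 9), Mul(Pow(D, 2), B)) = Add(Rational(-2, 9), Mul(B, Pow(D, 2))))
Function('s')(a, V) = -3 (Function('s')(a, V) = Mul(6, Rational(-1, 2)) = -3)
Mul(Mul(Function('K')(6, Mul(-1, -1)), Add(Add(Mul(-6, Pow(3, -1)), Mul(0, Pow(-9, -1))), Function('s')(-2, 2))), -39) = Mul(Mul(Add(Rational(-2, 9), Mul(6, Pow(Mul(-1, -1), 2))), Add(Add(Mul(-6, Pow(3, -1)), Mul(0, Pow(-9, -1))), -3)), -39) = Mul(Mul(Add(Rational(-2, 9), Mul(6, Pow(1, 2))), Add(Add(Mul(-6, Rational(1, 3)), Mul(0, Rational(-1, 9))), -3)), -39) = Mul(Mul(Add(Rational(-2, 9), Mul(6, 1)), Add(Add(-2, 0), -3)), -39) = Mul(Mul(Add(Rational(-2, 9), 6), Add(-2, -3)), -39) = Mul(Mul(Rational(52, 9), -5), -39) = Mul(Rational(-260, 9), -39) = Rational(3380, 3)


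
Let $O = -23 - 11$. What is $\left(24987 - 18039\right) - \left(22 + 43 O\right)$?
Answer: $8388$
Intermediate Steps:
$O = -34$
$\left(24987 - 18039\right) - \left(22 + 43 O\right) = \left(24987 - 18039\right) - -1440 = \left(24987 - 18039\right) + \left(\left(-37 + 15\right) + 1462\right) = 6948 + \left(-22 + 1462\right) = 6948 + 1440 = 8388$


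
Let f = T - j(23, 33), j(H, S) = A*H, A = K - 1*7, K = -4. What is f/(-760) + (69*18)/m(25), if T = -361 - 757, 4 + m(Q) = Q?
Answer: 64139/1064 ≈ 60.281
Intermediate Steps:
m(Q) = -4 + Q
A = -11 (A = -4 - 1*7 = -4 - 7 = -11)
T = -1118
j(H, S) = -11*H
f = -865 (f = -1118 - (-11)*23 = -1118 - 1*(-253) = -1118 + 253 = -865)
f/(-760) + (69*18)/m(25) = -865/(-760) + (69*18)/(-4 + 25) = -865*(-1/760) + 1242/21 = 173/152 + 1242*(1/21) = 173/152 + 414/7 = 64139/1064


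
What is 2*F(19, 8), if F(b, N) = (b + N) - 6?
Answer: 42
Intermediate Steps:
F(b, N) = -6 + N + b (F(b, N) = (N + b) - 6 = -6 + N + b)
2*F(19, 8) = 2*(-6 + 8 + 19) = 2*21 = 42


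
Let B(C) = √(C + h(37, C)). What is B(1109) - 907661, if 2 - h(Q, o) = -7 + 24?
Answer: -907661 + √1094 ≈ -9.0763e+5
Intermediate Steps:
h(Q, o) = -15 (h(Q, o) = 2 - (-7 + 24) = 2 - 1*17 = 2 - 17 = -15)
B(C) = √(-15 + C) (B(C) = √(C - 15) = √(-15 + C))
B(1109) - 907661 = √(-15 + 1109) - 907661 = √1094 - 907661 = -907661 + √1094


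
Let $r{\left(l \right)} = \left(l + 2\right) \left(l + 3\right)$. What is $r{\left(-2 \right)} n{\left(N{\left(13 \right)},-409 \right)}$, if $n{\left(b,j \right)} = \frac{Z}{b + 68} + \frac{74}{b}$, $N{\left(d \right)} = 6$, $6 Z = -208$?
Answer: $0$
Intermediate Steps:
$Z = - \frac{104}{3}$ ($Z = \frac{1}{6} \left(-208\right) = - \frac{104}{3} \approx -34.667$)
$n{\left(b,j \right)} = \frac{74}{b} - \frac{104}{3 \left(68 + b\right)}$ ($n{\left(b,j \right)} = - \frac{104}{3 \left(b + 68\right)} + \frac{74}{b} = - \frac{104}{3 \left(68 + b\right)} + \frac{74}{b} = \frac{74}{b} - \frac{104}{3 \left(68 + b\right)}$)
$r{\left(l \right)} = \left(2 + l\right) \left(3 + l\right)$
$r{\left(-2 \right)} n{\left(N{\left(13 \right)},-409 \right)} = \left(6 + \left(-2\right)^{2} + 5 \left(-2\right)\right) \frac{2 \left(7548 + 59 \cdot 6\right)}{3 \cdot 6 \left(68 + 6\right)} = \left(6 + 4 - 10\right) \frac{2}{3} \cdot \frac{1}{6} \cdot \frac{1}{74} \left(7548 + 354\right) = 0 \cdot \frac{2}{3} \cdot \frac{1}{6} \cdot \frac{1}{74} \cdot 7902 = 0 \cdot \frac{439}{37} = 0$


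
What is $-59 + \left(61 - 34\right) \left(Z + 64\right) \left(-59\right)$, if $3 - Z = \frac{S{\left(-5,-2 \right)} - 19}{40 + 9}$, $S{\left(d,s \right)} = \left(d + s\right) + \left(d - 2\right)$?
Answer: $- \frac{5285279}{49} \approx -1.0786 \cdot 10^{5}$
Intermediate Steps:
$S{\left(d,s \right)} = -2 + s + 2 d$ ($S{\left(d,s \right)} = \left(d + s\right) + \left(-2 + d\right) = -2 + s + 2 d$)
$Z = \frac{180}{49}$ ($Z = 3 - \frac{\left(-2 - 2 + 2 \left(-5\right)\right) - 19}{40 + 9} = 3 - \frac{\left(-2 - 2 - 10\right) - 19}{49} = 3 - \left(-14 - 19\right) \frac{1}{49} = 3 - \left(-33\right) \frac{1}{49} = 3 - - \frac{33}{49} = 3 + \frac{33}{49} = \frac{180}{49} \approx 3.6735$)
$-59 + \left(61 - 34\right) \left(Z + 64\right) \left(-59\right) = -59 + \left(61 - 34\right) \left(\frac{180}{49} + 64\right) \left(-59\right) = -59 + 27 \cdot \frac{3316}{49} \left(-59\right) = -59 + \frac{89532}{49} \left(-59\right) = -59 - \frac{5282388}{49} = - \frac{5285279}{49}$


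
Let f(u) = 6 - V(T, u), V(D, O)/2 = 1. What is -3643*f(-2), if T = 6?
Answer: -14572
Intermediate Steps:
V(D, O) = 2 (V(D, O) = 2*1 = 2)
f(u) = 4 (f(u) = 6 - 1*2 = 6 - 2 = 4)
-3643*f(-2) = -3643*4 = -14572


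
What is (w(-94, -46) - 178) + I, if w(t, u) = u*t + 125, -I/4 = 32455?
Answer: -125549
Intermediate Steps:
I = -129820 (I = -4*32455 = -129820)
w(t, u) = 125 + t*u (w(t, u) = t*u + 125 = 125 + t*u)
(w(-94, -46) - 178) + I = ((125 - 94*(-46)) - 178) - 129820 = ((125 + 4324) - 178) - 129820 = (4449 - 178) - 129820 = 4271 - 129820 = -125549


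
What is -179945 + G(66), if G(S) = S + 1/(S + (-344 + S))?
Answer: -38134349/212 ≈ -1.7988e+5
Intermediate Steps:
G(S) = S + 1/(-344 + 2*S)
-179945 + G(66) = -179945 + (½ + 66² - 172*66)/(-172 + 66) = -179945 + (½ + 4356 - 11352)/(-106) = -179945 - 1/106*(-13991/2) = -179945 + 13991/212 = -38134349/212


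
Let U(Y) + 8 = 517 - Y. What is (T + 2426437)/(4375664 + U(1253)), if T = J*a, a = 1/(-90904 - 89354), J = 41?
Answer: 87476936141/157722865872 ≈ 0.55462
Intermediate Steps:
U(Y) = 509 - Y (U(Y) = -8 + (517 - Y) = 509 - Y)
a = -1/180258 (a = 1/(-180258) = -1/180258 ≈ -5.5476e-6)
T = -41/180258 (T = 41*(-1/180258) = -41/180258 ≈ -0.00022745)
(T + 2426437)/(4375664 + U(1253)) = (-41/180258 + 2426437)/(4375664 + (509 - 1*1253)) = 437384680705/(180258*(4375664 + (509 - 1253))) = 437384680705/(180258*(4375664 - 744)) = (437384680705/180258)/4374920 = (437384680705/180258)*(1/4374920) = 87476936141/157722865872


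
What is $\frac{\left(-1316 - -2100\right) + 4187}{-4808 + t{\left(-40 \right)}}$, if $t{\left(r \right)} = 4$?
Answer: $- \frac{4971}{4804} \approx -1.0348$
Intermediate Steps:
$\frac{\left(-1316 - -2100\right) + 4187}{-4808 + t{\left(-40 \right)}} = \frac{\left(-1316 - -2100\right) + 4187}{-4808 + 4} = \frac{\left(-1316 + 2100\right) + 4187}{-4804} = \left(784 + 4187\right) \left(- \frac{1}{4804}\right) = 4971 \left(- \frac{1}{4804}\right) = - \frac{4971}{4804}$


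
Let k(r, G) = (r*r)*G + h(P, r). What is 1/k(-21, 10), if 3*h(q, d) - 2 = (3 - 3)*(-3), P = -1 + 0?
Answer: 3/13232 ≈ 0.00022672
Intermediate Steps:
P = -1
h(q, d) = ⅔ (h(q, d) = ⅔ + ((3 - 3)*(-3))/3 = ⅔ + (0*(-3))/3 = ⅔ + (⅓)*0 = ⅔ + 0 = ⅔)
k(r, G) = ⅔ + G*r² (k(r, G) = (r*r)*G + ⅔ = r²*G + ⅔ = G*r² + ⅔ = ⅔ + G*r²)
1/k(-21, 10) = 1/(⅔ + 10*(-21)²) = 1/(⅔ + 10*441) = 1/(⅔ + 4410) = 1/(13232/3) = 3/13232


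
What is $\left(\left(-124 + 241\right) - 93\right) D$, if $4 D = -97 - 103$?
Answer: $-1200$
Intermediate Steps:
$D = -50$ ($D = \frac{-97 - 103}{4} = \frac{1}{4} \left(-200\right) = -50$)
$\left(\left(-124 + 241\right) - 93\right) D = \left(\left(-124 + 241\right) - 93\right) \left(-50\right) = \left(117 - 93\right) \left(-50\right) = 24 \left(-50\right) = -1200$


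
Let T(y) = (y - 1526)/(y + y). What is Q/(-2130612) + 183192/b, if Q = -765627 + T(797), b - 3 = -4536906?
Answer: 546080744080825/1712023297729976 ≈ 0.31897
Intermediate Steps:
b = -4536903 (b = 3 - 4536906 = -4536903)
T(y) = (-1526 + y)/(2*y) (T(y) = (-1526 + y)/((2*y)) = (-1526 + y)*(1/(2*y)) = (-1526 + y)/(2*y))
Q = -1220410167/1594 (Q = -765627 + (1/2)*(-1526 + 797)/797 = -765627 + (1/2)*(1/797)*(-729) = -765627 - 729/1594 = -1220410167/1594 ≈ -7.6563e+5)
Q/(-2130612) + 183192/b = -1220410167/1594/(-2130612) + 183192/(-4536903) = -1220410167/1594*(-1/2130612) + 183192*(-1/4536903) = 406803389/1132065176 - 61064/1512301 = 546080744080825/1712023297729976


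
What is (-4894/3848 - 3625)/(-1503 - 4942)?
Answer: 6976947/12400180 ≈ 0.56265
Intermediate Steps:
(-4894/3848 - 3625)/(-1503 - 4942) = (-4894*1/3848 - 3625)/(-6445) = (-2447/1924 - 3625)*(-1/6445) = -6976947/1924*(-1/6445) = 6976947/12400180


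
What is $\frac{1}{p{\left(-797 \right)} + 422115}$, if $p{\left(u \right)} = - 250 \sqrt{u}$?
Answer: $\frac{84423}{35646177145} + \frac{10 i \sqrt{797}}{7129235429} \approx 2.3684 \cdot 10^{-6} + 3.9599 \cdot 10^{-8} i$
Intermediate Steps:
$\frac{1}{p{\left(-797 \right)} + 422115} = \frac{1}{- 250 \sqrt{-797} + 422115} = \frac{1}{- 250 i \sqrt{797} + 422115} = \frac{1}{422115 - 250 i \sqrt{797}}$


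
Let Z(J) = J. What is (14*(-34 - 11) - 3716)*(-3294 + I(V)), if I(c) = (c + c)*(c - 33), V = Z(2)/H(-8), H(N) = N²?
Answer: 3667117859/256 ≈ 1.4325e+7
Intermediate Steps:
V = 1/32 (V = 2/((-8)²) = 2/64 = 2*(1/64) = 1/32 ≈ 0.031250)
I(c) = 2*c*(-33 + c) (I(c) = (2*c)*(-33 + c) = 2*c*(-33 + c))
(14*(-34 - 11) - 3716)*(-3294 + I(V)) = (14*(-34 - 11) - 3716)*(-3294 + 2*(1/32)*(-33 + 1/32)) = (14*(-45) - 3716)*(-3294 + 2*(1/32)*(-1055/32)) = (-630 - 3716)*(-3294 - 1055/512) = -4346*(-1687583/512) = 3667117859/256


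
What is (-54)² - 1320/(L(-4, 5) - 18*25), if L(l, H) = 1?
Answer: 1310604/449 ≈ 2918.9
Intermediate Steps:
(-54)² - 1320/(L(-4, 5) - 18*25) = (-54)² - 1320/(1 - 18*25) = 2916 - 1320/(1 - 450) = 2916 - 1320/(-449) = 2916 - 1320*(-1)/449 = 2916 - 1*(-1320/449) = 2916 + 1320/449 = 1310604/449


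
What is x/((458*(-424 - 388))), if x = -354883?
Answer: 354883/371896 ≈ 0.95425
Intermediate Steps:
x/((458*(-424 - 388))) = -354883*1/(458*(-424 - 388)) = -354883/(458*(-812)) = -354883/(-371896) = -354883*(-1/371896) = 354883/371896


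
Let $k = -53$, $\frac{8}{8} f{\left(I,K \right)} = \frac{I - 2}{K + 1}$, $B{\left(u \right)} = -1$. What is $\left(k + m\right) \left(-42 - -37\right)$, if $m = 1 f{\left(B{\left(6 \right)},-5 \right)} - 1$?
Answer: $\frac{1065}{4} \approx 266.25$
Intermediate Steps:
$f{\left(I,K \right)} = \frac{-2 + I}{1 + K}$ ($f{\left(I,K \right)} = \frac{I - 2}{K + 1} = \frac{-2 + I}{1 + K}$)
$m = - \frac{1}{4}$ ($m = 1 \frac{-2 - 1}{1 - 5} - 1 = 1 \frac{1}{-4} \left(-3\right) + \left(-1 + 0\right) = 1 \left(\left(- \frac{1}{4}\right) \left(-3\right)\right) - 1 = 1 \cdot \frac{3}{4} - 1 = \frac{3}{4} - 1 = - \frac{1}{4} \approx -0.25$)
$\left(k + m\right) \left(-42 - -37\right) = \left(-53 - \frac{1}{4}\right) \left(-42 - -37\right) = - \frac{213 \left(-42 + 37\right)}{4} = \left(- \frac{213}{4}\right) \left(-5\right) = \frac{1065}{4}$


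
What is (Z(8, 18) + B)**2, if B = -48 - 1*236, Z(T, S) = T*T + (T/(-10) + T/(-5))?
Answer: 1236544/25 ≈ 49462.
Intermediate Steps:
Z(T, S) = T**2 - 3*T/10 (Z(T, S) = T**2 + (T*(-1/10) + T*(-1/5)) = T**2 + (-T/10 - T/5) = T**2 - 3*T/10)
B = -284 (B = -48 - 236 = -284)
(Z(8, 18) + B)**2 = ((1/10)*8*(-3 + 10*8) - 284)**2 = ((1/10)*8*(-3 + 80) - 284)**2 = ((1/10)*8*77 - 284)**2 = (308/5 - 284)**2 = (-1112/5)**2 = 1236544/25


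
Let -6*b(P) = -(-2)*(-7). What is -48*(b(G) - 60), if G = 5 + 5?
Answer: 2768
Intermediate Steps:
G = 10
b(P) = 7/3 (b(P) = -(-1)*(-2*(-7))/6 = -(-1)*14/6 = -1/6*(-14) = 7/3)
-48*(b(G) - 60) = -48*(7/3 - 60) = -48*(-173/3) = 2768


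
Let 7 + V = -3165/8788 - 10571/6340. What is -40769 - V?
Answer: -141936210437/3482245 ≈ -40760.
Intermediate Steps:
V = -31435968/3482245 (V = -7 + (-3165/8788 - 10571/6340) = -7 - 7060253/3482245 = -31435968/3482245 ≈ -9.0275)
-40769 - V = -40769 - 1*(-31435968/3482245) = -40769 + 31435968/3482245 = -141936210437/3482245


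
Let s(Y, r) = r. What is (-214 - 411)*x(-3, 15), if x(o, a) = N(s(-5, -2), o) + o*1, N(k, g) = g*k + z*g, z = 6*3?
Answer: 31875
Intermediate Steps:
z = 18
N(k, g) = 18*g + g*k (N(k, g) = g*k + 18*g = 18*g + g*k)
x(o, a) = 17*o (x(o, a) = o*(18 - 2) + o*1 = o*16 + o = 16*o + o = 17*o)
(-214 - 411)*x(-3, 15) = (-214 - 411)*(17*(-3)) = -625*(-51) = 31875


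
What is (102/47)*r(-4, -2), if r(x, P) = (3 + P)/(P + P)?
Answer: -51/94 ≈ -0.54255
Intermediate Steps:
r(x, P) = (3 + P)/(2*P) (r(x, P) = (3 + P)/((2*P)) = (3 + P)*(1/(2*P)) = (3 + P)/(2*P))
(102/47)*r(-4, -2) = (102/47)*((½)*(3 - 2)/(-2)) = (102*(1/47))*((½)*(-½)*1) = (102/47)*(-¼) = -51/94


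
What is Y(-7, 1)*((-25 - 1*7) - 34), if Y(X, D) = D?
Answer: -66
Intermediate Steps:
Y(-7, 1)*((-25 - 1*7) - 34) = 1*((-25 - 1*7) - 34) = 1*((-25 - 7) - 34) = 1*(-32 - 34) = 1*(-66) = -66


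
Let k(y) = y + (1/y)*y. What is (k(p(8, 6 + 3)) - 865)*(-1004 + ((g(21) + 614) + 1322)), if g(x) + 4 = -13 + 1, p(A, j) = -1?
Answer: -792340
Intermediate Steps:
g(x) = -16 (g(x) = -4 + (-13 + 1) = -4 - 12 = -16)
k(y) = 1 + y (k(y) = y + y/y = y + 1 = 1 + y)
(k(p(8, 6 + 3)) - 865)*(-1004 + ((g(21) + 614) + 1322)) = ((1 - 1) - 865)*(-1004 + ((-16 + 614) + 1322)) = (0 - 865)*(-1004 + (598 + 1322)) = -865*(-1004 + 1920) = -865*916 = -792340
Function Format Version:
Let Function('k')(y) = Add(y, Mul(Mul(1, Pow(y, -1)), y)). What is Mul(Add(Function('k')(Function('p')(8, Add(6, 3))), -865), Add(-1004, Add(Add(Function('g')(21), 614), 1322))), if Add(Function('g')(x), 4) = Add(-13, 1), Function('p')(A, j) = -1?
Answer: -792340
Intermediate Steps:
Function('g')(x) = -16 (Function('g')(x) = Add(-4, Add(-13, 1)) = Add(-4, -12) = -16)
Function('k')(y) = Add(1, y) (Function('k')(y) = Add(y, Mul(Pow(y, -1), y)) = Add(y, 1) = Add(1, y))
Mul(Add(Function('k')(Function('p')(8, Add(6, 3))), -865), Add(-1004, Add(Add(Function('g')(21), 614), 1322))) = Mul(Add(Add(1, -1), -865), Add(-1004, Add(Add(-16, 614), 1322))) = Mul(Add(0, -865), Add(-1004, Add(598, 1322))) = Mul(-865, Add(-1004, 1920)) = Mul(-865, 916) = -792340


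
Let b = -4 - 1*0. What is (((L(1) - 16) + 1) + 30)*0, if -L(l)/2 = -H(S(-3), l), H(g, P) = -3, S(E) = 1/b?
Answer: 0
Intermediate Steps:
b = -4 (b = -4 + 0 = -4)
S(E) = -¼ (S(E) = 1/(-4) = 1*(-¼) = -¼)
L(l) = -6 (L(l) = -(-2)*(-3) = -2*3 = -6)
(((L(1) - 16) + 1) + 30)*0 = (((-6 - 16) + 1) + 30)*0 = ((-22 + 1) + 30)*0 = (-21 + 30)*0 = 9*0 = 0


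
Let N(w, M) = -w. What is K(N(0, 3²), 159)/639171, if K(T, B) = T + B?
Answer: 53/213057 ≈ 0.00024876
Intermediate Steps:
K(T, B) = B + T
K(N(0, 3²), 159)/639171 = (159 - 1*0)/639171 = (159 + 0)*(1/639171) = 159*(1/639171) = 53/213057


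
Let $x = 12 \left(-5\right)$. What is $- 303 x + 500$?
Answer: $18680$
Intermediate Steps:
$x = -60$
$- 303 x + 500 = \left(-303\right) \left(-60\right) + 500 = 18180 + 500 = 18680$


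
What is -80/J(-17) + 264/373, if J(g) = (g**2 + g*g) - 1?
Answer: 122488/215221 ≈ 0.56913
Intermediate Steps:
J(g) = -1 + 2*g**2 (J(g) = (g**2 + g**2) - 1 = 2*g**2 - 1 = -1 + 2*g**2)
-80/J(-17) + 264/373 = -80/(-1 + 2*(-17)**2) + 264/373 = -80/(-1 + 2*289) + 264*(1/373) = -80/(-1 + 578) + 264/373 = -80/577 + 264/373 = 122488/215221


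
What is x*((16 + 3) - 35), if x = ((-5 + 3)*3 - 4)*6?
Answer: 960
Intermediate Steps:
x = -60 (x = (-2*3 - 4)*6 = (-6 - 4)*6 = -10*6 = -60)
x*((16 + 3) - 35) = -60*((16 + 3) - 35) = -60*(19 - 35) = -60*(-16) = 960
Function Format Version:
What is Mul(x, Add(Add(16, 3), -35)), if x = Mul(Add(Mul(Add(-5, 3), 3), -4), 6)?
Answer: 960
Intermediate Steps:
x = -60 (x = Mul(Add(Mul(-2, 3), -4), 6) = Mul(Add(-6, -4), 6) = Mul(-10, 6) = -60)
Mul(x, Add(Add(16, 3), -35)) = Mul(-60, Add(Add(16, 3), -35)) = Mul(-60, Add(19, -35)) = Mul(-60, -16) = 960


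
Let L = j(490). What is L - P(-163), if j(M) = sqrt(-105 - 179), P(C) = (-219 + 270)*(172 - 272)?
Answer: 5100 + 2*I*sqrt(71) ≈ 5100.0 + 16.852*I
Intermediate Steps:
P(C) = -5100 (P(C) = 51*(-100) = -5100)
j(M) = 2*I*sqrt(71) (j(M) = sqrt(-284) = 2*I*sqrt(71))
L = 2*I*sqrt(71) ≈ 16.852*I
L - P(-163) = 2*I*sqrt(71) - 1*(-5100) = 2*I*sqrt(71) + 5100 = 5100 + 2*I*sqrt(71)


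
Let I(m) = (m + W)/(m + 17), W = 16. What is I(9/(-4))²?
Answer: 3025/3481 ≈ 0.86900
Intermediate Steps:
I(m) = (16 + m)/(17 + m) (I(m) = (m + 16)/(m + 17) = (16 + m)/(17 + m))
I(9/(-4))² = ((16 + 9/(-4))/(17 + 9/(-4)))² = ((16 + 9*(-¼))/(17 + 9*(-¼)))² = ((16 - 9/4)/(17 - 9/4))² = ((55/4)/(59/4))² = ((4/59)*(55/4))² = (55/59)² = 3025/3481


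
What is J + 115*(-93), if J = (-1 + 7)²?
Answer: -10659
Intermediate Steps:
J = 36 (J = 6² = 36)
J + 115*(-93) = 36 + 115*(-93) = 36 - 10695 = -10659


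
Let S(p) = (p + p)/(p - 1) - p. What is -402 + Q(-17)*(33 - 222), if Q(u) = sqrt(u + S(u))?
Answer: -402 - 63*sqrt(17) ≈ -661.76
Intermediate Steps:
S(p) = -p + 2*p/(-1 + p) (S(p) = (2*p)/(-1 + p) - p = 2*p/(-1 + p) - p = -p + 2*p/(-1 + p))
Q(u) = sqrt(u + u*(3 - u)/(-1 + u))
-402 + Q(-17)*(33 - 222) = -402 + (sqrt(2)*sqrt(-17/(-1 - 17)))*(33 - 222) = -402 + (sqrt(2)*sqrt(-17/(-18)))*(-189) = -402 + (sqrt(2)*sqrt(-17*(-1/18)))*(-189) = -402 + (sqrt(2)*sqrt(17/18))*(-189) = -402 + (sqrt(2)*(sqrt(34)/6))*(-189) = -402 + (sqrt(17)/3)*(-189) = -402 - 63*sqrt(17)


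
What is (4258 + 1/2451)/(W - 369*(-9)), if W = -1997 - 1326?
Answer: -10436359/4902 ≈ -2129.0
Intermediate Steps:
W = -3323
(4258 + 1/2451)/(W - 369*(-9)) = (4258 + 1/2451)/(-3323 - 369*(-9)) = (4258 + 1/2451)/(-3323 + 3321) = (10436359/2451)/(-2) = (10436359/2451)*(-½) = -10436359/4902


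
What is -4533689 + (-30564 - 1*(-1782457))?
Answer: -2781796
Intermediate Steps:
-4533689 + (-30564 - 1*(-1782457)) = -4533689 + (-30564 + 1782457) = -4533689 + 1751893 = -2781796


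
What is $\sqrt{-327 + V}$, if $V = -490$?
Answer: $i \sqrt{817} \approx 28.583 i$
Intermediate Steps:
$\sqrt{-327 + V} = \sqrt{-327 - 490} = \sqrt{-817} = i \sqrt{817}$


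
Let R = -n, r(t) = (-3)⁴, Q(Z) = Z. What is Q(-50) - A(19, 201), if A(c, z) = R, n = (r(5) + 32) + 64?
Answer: 127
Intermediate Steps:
r(t) = 81
n = 177 (n = (81 + 32) + 64 = 113 + 64 = 177)
R = -177 (R = -1*177 = -177)
A(c, z) = -177
Q(-50) - A(19, 201) = -50 - 1*(-177) = -50 + 177 = 127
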